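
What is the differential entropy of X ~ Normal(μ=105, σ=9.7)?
3.6911 nats

We have X ~ Normal(μ=105, σ=9.7).

The differential entropy measures the uncertainty or information content of the distribution.

For a Normal distribution with μ=105, σ=9.7:
h(X) = 3.6911 nats

(In bits, this would be 5.3251 bits.)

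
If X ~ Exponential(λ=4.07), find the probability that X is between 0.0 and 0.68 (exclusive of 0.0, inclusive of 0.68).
0.937187

We have X ~ Exponential(λ=4.07).

To find P(0.0 < X ≤ 0.68), we use:
P(0.0 < X ≤ 0.68) = P(X ≤ 0.68) - P(X ≤ 0.0)
                 = F(0.68) - F(0.0)
                 = 0.937187 - 0.000000
                 = 0.937187

So there's approximately a 93.7% chance that X falls in this range.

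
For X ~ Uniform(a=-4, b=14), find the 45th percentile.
4.1000

We have X ~ Uniform(a=-4, b=14).

We want to find x such that P(X ≤ x) = 0.45.

This is the 45th percentile, which means 45% of values fall below this point.

Using the inverse CDF (quantile function):
x = F⁻¹(0.45) = 4.1000

Verification: P(X ≤ 4.1000) = 0.45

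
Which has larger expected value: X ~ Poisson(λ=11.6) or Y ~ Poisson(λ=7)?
X has larger mean (11.6000 > 7.0000)

Compute the expected value for each distribution:

X ~ Poisson(λ=11.6):
E[X] = 11.6000

Y ~ Poisson(λ=7):
E[Y] = 7.0000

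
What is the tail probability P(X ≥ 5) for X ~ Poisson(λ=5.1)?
0.576875

We have X ~ Poisson(λ=5.1).

For discrete distributions, P(X ≥ 5) = 1 - P(X ≤ 4).

P(X ≤ 4) = 0.423125
P(X ≥ 5) = 1 - 0.423125 = 0.576875

So there's approximately a 57.7% chance that X is at least 5.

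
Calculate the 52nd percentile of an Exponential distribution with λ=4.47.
0.1642

We have X ~ Exponential(λ=4.47).

We want to find x such that P(X ≤ x) = 0.52.

This is the 52nd percentile, which means 52% of values fall below this point.

Using the inverse CDF (quantile function):
x = F⁻¹(0.52) = 0.1642

Verification: P(X ≤ 0.1642) = 0.52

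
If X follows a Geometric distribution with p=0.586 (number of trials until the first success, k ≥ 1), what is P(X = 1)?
0.586000

We have X ~ Geometric(p=0.586) (number of trials until the first success, k ≥ 1).

For a Geometric distribution, the PMF gives us the probability of each outcome.

Using the PMF formula:
P(X = 1) = 0.586000

Rounded to 4 decimal places: 0.5860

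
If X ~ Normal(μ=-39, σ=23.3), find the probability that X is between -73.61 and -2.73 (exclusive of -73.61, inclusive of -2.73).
0.871506

We have X ~ Normal(μ=-39, σ=23.3).

To find P(-73.61 < X ≤ -2.73), we use:
P(-73.61 < X ≤ -2.73) = P(X ≤ -2.73) - P(X ≤ -73.61)
                 = F(-2.73) - F(-73.61)
                 = 0.940223 - 0.068718
                 = 0.871506

So there's approximately a 87.2% chance that X falls in this range.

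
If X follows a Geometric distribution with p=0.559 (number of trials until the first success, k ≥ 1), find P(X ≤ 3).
0.914234

We have X ~ Geometric(p=0.559) (number of trials until the first success, k ≥ 1).

The CDF gives us P(X ≤ k).

Using the CDF:
P(X ≤ 3) = 0.914234

This means there's approximately a 91.4% chance that X is at most 3.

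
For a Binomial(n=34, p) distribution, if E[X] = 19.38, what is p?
p = 0.57

For a Binomial(n, p) distribution:
E[X] = n × p

Given n = 34 and E[X] = 19.38:
19.38 = 34 × p
p = 19.38 / 34 = 0.57

Verification: Binomial(34, 0.57) has E[X] = 19.38 ✓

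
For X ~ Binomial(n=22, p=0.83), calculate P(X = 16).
0.091360

We have X ~ Binomial(n=22, p=0.83).

For a Binomial distribution, the PMF gives us the probability of each outcome.

Using the PMF formula:
P(X = 16) = 0.091360

Rounded to 4 decimal places: 0.0914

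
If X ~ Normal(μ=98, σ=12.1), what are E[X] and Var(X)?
E[X] = 98.0000, Var(X) = 146.4100

We have X ~ Normal(μ=98, σ=12.1).

For a Normal distribution with μ=98, σ=12.1:

Expected value:
E[X] = 98.0000

Variance:
Var(X) = 146.4100

Standard deviation:
σ = √Var(X) = 12.1000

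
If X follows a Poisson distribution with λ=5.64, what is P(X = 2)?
0.056508

We have X ~ Poisson(λ=5.64).

For a Poisson distribution, the PMF gives us the probability of each outcome.

Using the PMF formula:
P(X = 2) = 0.056508

Rounded to 4 decimal places: 0.0565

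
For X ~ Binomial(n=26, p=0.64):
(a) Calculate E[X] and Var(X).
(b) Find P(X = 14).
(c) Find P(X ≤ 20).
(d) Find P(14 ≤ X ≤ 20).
(a) E[X] = 16.6400, Var(X) = 5.9904
(b) P(X = 14) = 0.088516
(c) P(X ≤ 20) = 0.947183
(d) P(14 ≤ X ≤ 20) = 0.845880

We have X ~ Binomial(n=26, p=0.64).

(a) Moments:
E[X] = 16.6400
Var(X) = 5.9904
σ = √Var(X) = 2.4475

(b) Point probability using PMF:
P(X = 14) = 0.088516

(c) Cumulative probability using CDF:
P(X ≤ 20) = F(20) = 0.947183

(d) Range probability:
P(14 ≤ X ≤ 20) = P(X ≤ 20) - P(X ≤ 13)
                   = F(20) - F(13)
                   = 0.947183 - 0.101303
                   = 0.845880

This means approximately 84.6% of outcomes fall in the interval [14, 20].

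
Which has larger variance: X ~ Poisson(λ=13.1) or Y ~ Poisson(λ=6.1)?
X has larger variance (13.1000 > 6.1000)

Compute the variance for each distribution:

X ~ Poisson(λ=13.1):
Var(X) = 13.1000

Y ~ Poisson(λ=6.1):
Var(Y) = 6.1000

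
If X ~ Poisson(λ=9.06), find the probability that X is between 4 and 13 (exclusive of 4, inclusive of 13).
0.870113

We have X ~ Poisson(λ=9.06).

To find P(4 < X ≤ 13), we use:
P(4 < X ≤ 13) = P(X ≤ 13) - P(X ≤ 4)
                 = F(13) - F(4)
                 = 0.923086 - 0.052973
                 = 0.870113

So there's approximately a 87.0% chance that X falls in this range.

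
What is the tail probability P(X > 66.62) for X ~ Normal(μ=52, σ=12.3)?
0.117295

We have X ~ Normal(μ=52, σ=12.3).

P(X > 66.62) = 1 - P(X ≤ 66.62)
                = 1 - F(66.62)
                = 1 - 0.882705
                = 0.117295

So there's approximately a 11.7% chance that X exceeds 66.62.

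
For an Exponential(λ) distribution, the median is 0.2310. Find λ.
λ = 3.0006

For X ~ Exponential(λ), the CDF is F(x) = 1 - e^(-λx).
The median m satisfies F(m) = 0.5:
1 - e^(-λm) = 0.5
e^(-λm) = 0.5
λm = ln(2)
m = ln(2) / λ

Given m = 0.2310:
λ = ln(2) / 0.2310 = 0.693147 / 0.2310 = 3.0006

Verification: ln(2) / 3.0006 = 0.2310 ✓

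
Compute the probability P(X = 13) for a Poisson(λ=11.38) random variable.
0.098469

We have X ~ Poisson(λ=11.38).

For a Poisson distribution, the PMF gives us the probability of each outcome.

Using the PMF formula:
P(X = 13) = 0.098469

Rounded to 4 decimal places: 0.0985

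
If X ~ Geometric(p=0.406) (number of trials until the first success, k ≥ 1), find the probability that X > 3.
0.209585

We have X ~ Geometric(p=0.406) (number of trials until the first success, k ≥ 1).

P(X > 3) = 1 - P(X ≤ 3)
                = 1 - F(3)
                = 1 - 0.790415
                = 0.209585

So there's approximately a 21.0% chance that X exceeds 3.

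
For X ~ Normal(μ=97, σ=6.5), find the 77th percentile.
101.8025

We have X ~ Normal(μ=97, σ=6.5).

We want to find x such that P(X ≤ x) = 0.77.

This is the 77th percentile, which means 77% of values fall below this point.

Using the inverse CDF (quantile function):
x = F⁻¹(0.77) = 101.8025

Verification: P(X ≤ 101.8025) = 0.77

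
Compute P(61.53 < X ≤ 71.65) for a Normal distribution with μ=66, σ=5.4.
0.648390

We have X ~ Normal(μ=66, σ=5.4).

To find P(61.53 < X ≤ 71.65), we use:
P(61.53 < X ≤ 71.65) = P(X ≤ 71.65) - P(X ≤ 61.53)
                 = F(71.65) - F(61.53)
                 = 0.852288 - 0.203898
                 = 0.648390

So there's approximately a 64.8% chance that X falls in this range.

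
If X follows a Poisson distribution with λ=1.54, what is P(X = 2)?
0.254213

We have X ~ Poisson(λ=1.54).

For a Poisson distribution, the PMF gives us the probability of each outcome.

Using the PMF formula:
P(X = 2) = 0.254213

Rounded to 4 decimal places: 0.2542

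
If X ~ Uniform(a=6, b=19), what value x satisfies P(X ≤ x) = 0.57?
13.4100

We have X ~ Uniform(a=6, b=19).

We want to find x such that P(X ≤ x) = 0.57.

This is the 57th percentile, which means 57% of values fall below this point.

Using the inverse CDF (quantile function):
x = F⁻¹(0.57) = 13.4100

Verification: P(X ≤ 13.4100) = 0.57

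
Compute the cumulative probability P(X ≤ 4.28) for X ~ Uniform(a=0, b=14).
0.305714

We have X ~ Uniform(a=0, b=14).

The CDF gives us P(X ≤ k).

Using the CDF:
P(X ≤ 4.28) = 0.305714

This means there's approximately a 30.6% chance that X is at most 4.28.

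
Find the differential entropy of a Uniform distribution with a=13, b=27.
2.6391 nats

We have X ~ Uniform(a=13, b=27).

The differential entropy measures the uncertainty or information content of the distribution.

For a Uniform distribution with a=13, b=27:
h(X) = 2.6391 nats

(In bits, this would be 3.8074 bits.)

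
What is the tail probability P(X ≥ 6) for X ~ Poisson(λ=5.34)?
0.443477

We have X ~ Poisson(λ=5.34).

For discrete distributions, P(X ≥ 6) = 1 - P(X ≤ 5).

P(X ≤ 5) = 0.556523
P(X ≥ 6) = 1 - 0.556523 = 0.443477

So there's approximately a 44.3% chance that X is at least 6.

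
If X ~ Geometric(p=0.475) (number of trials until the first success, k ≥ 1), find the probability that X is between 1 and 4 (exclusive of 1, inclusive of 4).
0.449031

We have X ~ Geometric(p=0.475) (number of trials until the first success, k ≥ 1).

To find P(1 < X ≤ 4), we use:
P(1 < X ≤ 4) = P(X ≤ 4) - P(X ≤ 1)
                 = F(4) - F(1)
                 = 0.924031 - 0.475000
                 = 0.449031

So there's approximately a 44.9% chance that X falls in this range.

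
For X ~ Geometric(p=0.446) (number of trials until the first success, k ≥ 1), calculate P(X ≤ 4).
0.905803

We have X ~ Geometric(p=0.446) (number of trials until the first success, k ≥ 1).

The CDF gives us P(X ≤ k).

Using the CDF:
P(X ≤ 4) = 0.905803

This means there's approximately a 90.6% chance that X is at most 4.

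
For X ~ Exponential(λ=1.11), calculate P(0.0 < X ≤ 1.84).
0.870283

We have X ~ Exponential(λ=1.11).

To find P(0.0 < X ≤ 1.84), we use:
P(0.0 < X ≤ 1.84) = P(X ≤ 1.84) - P(X ≤ 0.0)
                 = F(1.84) - F(0.0)
                 = 0.870283 - 0.000000
                 = 0.870283

So there's approximately a 87.0% chance that X falls in this range.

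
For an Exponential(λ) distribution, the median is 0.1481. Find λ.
λ = 4.6803

For X ~ Exponential(λ), the CDF is F(x) = 1 - e^(-λx).
The median m satisfies F(m) = 0.5:
1 - e^(-λm) = 0.5
e^(-λm) = 0.5
λm = ln(2)
m = ln(2) / λ

Given m = 0.1481:
λ = ln(2) / 0.1481 = 0.693147 / 0.1481 = 4.6803

Verification: ln(2) / 4.6803 = 0.1481 ✓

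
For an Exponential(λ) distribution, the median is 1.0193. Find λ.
λ = 0.6800

For X ~ Exponential(λ), the CDF is F(x) = 1 - e^(-λx).
The median m satisfies F(m) = 0.5:
1 - e^(-λm) = 0.5
e^(-λm) = 0.5
λm = ln(2)
m = ln(2) / λ

Given m = 1.0193:
λ = ln(2) / 1.0193 = 0.693147 / 1.0193 = 0.6800

Verification: ln(2) / 0.6800 = 1.0193 ✓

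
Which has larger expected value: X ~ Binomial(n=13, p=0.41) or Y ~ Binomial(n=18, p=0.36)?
Y has larger mean (6.4800 > 5.3300)

Compute the expected value for each distribution:

X ~ Binomial(n=13, p=0.41):
E[X] = 5.3300

Y ~ Binomial(n=18, p=0.36):
E[Y] = 6.4800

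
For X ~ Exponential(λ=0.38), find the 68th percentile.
2.9985

We have X ~ Exponential(λ=0.38).

We want to find x such that P(X ≤ x) = 0.68.

This is the 68th percentile, which means 68% of values fall below this point.

Using the inverse CDF (quantile function):
x = F⁻¹(0.68) = 2.9985

Verification: P(X ≤ 2.9985) = 0.68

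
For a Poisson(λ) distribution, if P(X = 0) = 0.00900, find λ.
λ = 4.7105

For a Poisson(λ) distribution, the PMF at 0 is:
P(X = 0) = λ^0 e^(-λ) / 0! = e^(-λ)

Given P(X = 0) = 0.00900:
e^(-λ) = 0.00900
-λ = ln(0.00900)
λ = -ln(0.00900) = 4.7105

Verification: e^(-4.7105) = 0.00900 ✓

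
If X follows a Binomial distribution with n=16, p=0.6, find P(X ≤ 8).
0.283937

We have X ~ Binomial(n=16, p=0.6).

The CDF gives us P(X ≤ k).

Using the CDF:
P(X ≤ 8) = 0.283937

This means there's approximately a 28.4% chance that X is at most 8.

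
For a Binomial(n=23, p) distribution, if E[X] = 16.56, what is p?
p = 0.72

For a Binomial(n, p) distribution:
E[X] = n × p

Given n = 23 and E[X] = 16.56:
16.56 = 23 × p
p = 16.56 / 23 = 0.72

Verification: Binomial(23, 0.72) has E[X] = 16.56 ✓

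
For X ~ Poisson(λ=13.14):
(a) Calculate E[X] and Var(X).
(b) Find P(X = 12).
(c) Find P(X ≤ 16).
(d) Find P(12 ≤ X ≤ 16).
(a) E[X] = 13.1400, Var(X) = 13.1400
(b) P(X = 12) = 0.108687
(c) P(X ≤ 16) = 0.825268
(d) P(12 ≤ X ≤ 16) = 0.486156

We have X ~ Poisson(λ=13.14).

(a) Moments:
E[X] = 13.1400
Var(X) = 13.1400
σ = √Var(X) = 3.6249

(b) Point probability using PMF:
P(X = 12) = 0.108687

(c) Cumulative probability using CDF:
P(X ≤ 16) = F(16) = 0.825268

(d) Range probability:
P(12 ≤ X ≤ 16) = P(X ≤ 16) - P(X ≤ 11)
                   = F(16) - F(11)
                   = 0.825268 - 0.339112
                   = 0.486156

This means approximately 48.6% of outcomes fall in the interval [12, 16].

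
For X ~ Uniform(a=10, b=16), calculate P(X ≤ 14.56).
0.760000

We have X ~ Uniform(a=10, b=16).

The CDF gives us P(X ≤ k).

Using the CDF:
P(X ≤ 14.56) = 0.760000

This means there's approximately a 76.0% chance that X is at most 14.56.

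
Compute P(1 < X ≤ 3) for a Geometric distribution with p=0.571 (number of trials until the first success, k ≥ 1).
0.350046

We have X ~ Geometric(p=0.571) (number of trials until the first success, k ≥ 1).

To find P(1 < X ≤ 3), we use:
P(1 < X ≤ 3) = P(X ≤ 3) - P(X ≤ 1)
                 = F(3) - F(1)
                 = 0.921046 - 0.571000
                 = 0.350046

So there's approximately a 35.0% chance that X falls in this range.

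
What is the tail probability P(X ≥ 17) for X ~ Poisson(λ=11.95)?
0.098599

We have X ~ Poisson(λ=11.95).

For discrete distributions, P(X ≥ 17) = 1 - P(X ≤ 16).

P(X ≤ 16) = 0.901401
P(X ≥ 17) = 1 - 0.901401 = 0.098599

So there's approximately a 9.9% chance that X is at least 17.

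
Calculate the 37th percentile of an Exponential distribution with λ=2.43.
0.1901

We have X ~ Exponential(λ=2.43).

We want to find x such that P(X ≤ x) = 0.37.

This is the 37th percentile, which means 37% of values fall below this point.

Using the inverse CDF (quantile function):
x = F⁻¹(0.37) = 0.1901

Verification: P(X ≤ 0.1901) = 0.37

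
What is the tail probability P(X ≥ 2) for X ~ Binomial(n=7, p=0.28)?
0.626638

We have X ~ Binomial(n=7, p=0.28).

For discrete distributions, P(X ≥ 2) = 1 - P(X ≤ 1).

P(X ≤ 1) = 0.373362
P(X ≥ 2) = 1 - 0.373362 = 0.626638

So there's approximately a 62.7% chance that X is at least 2.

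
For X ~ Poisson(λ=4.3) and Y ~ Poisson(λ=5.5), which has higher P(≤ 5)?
X has higher probability (P(X ≤ 5) = 0.7367 > P(Y ≤ 5) = 0.5289)

Compute P(≤ 5) for each distribution:

X ~ Poisson(λ=4.3):
P(X ≤ 5) = 0.7367

Y ~ Poisson(λ=5.5):
P(Y ≤ 5) = 0.5289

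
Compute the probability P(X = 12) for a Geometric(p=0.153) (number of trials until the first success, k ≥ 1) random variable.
0.024627

We have X ~ Geometric(p=0.153) (number of trials until the first success, k ≥ 1).

For a Geometric distribution, the PMF gives us the probability of each outcome.

Using the PMF formula:
P(X = 12) = 0.024627

Rounded to 4 decimal places: 0.0246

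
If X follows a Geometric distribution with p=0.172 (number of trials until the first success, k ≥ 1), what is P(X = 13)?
0.017860

We have X ~ Geometric(p=0.172) (number of trials until the first success, k ≥ 1).

For a Geometric distribution, the PMF gives us the probability of each outcome.

Using the PMF formula:
P(X = 13) = 0.017860

Rounded to 4 decimal places: 0.0179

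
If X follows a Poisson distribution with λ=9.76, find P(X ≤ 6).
0.146015

We have X ~ Poisson(λ=9.76).

The CDF gives us P(X ≤ k).

Using the CDF:
P(X ≤ 6) = 0.146015

This means there's approximately a 14.6% chance that X is at most 6.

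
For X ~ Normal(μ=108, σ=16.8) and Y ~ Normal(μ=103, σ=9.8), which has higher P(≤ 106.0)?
Y has higher probability (P(Y ≤ 106.0) = 0.6202 > P(X ≤ 106.0) = 0.4526)

Compute P(≤ 106.0) for each distribution:

X ~ Normal(μ=108, σ=16.8):
P(X ≤ 106.0) = 0.4526

Y ~ Normal(μ=103, σ=9.8):
P(Y ≤ 106.0) = 0.6202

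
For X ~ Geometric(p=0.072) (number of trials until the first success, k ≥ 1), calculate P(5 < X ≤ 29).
0.573717

We have X ~ Geometric(p=0.072) (number of trials until the first success, k ≥ 1).

To find P(5 < X ≤ 29), we use:
P(5 < X ≤ 29) = P(X ≤ 29) - P(X ≤ 5)
                 = F(29) - F(5)
                 = 0.885477 - 0.311760
                 = 0.573717

So there's approximately a 57.4% chance that X falls in this range.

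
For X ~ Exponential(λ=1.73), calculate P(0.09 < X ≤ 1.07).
0.698752

We have X ~ Exponential(λ=1.73).

To find P(0.09 < X ≤ 1.07), we use:
P(0.09 < X ≤ 1.07) = P(X ≤ 1.07) - P(X ≤ 0.09)
                 = F(1.07) - F(0.09)
                 = 0.842936 - 0.144184
                 = 0.698752

So there's approximately a 69.9% chance that X falls in this range.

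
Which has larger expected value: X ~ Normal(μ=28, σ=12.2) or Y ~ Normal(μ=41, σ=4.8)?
Y has larger mean (41.0000 > 28.0000)

Compute the expected value for each distribution:

X ~ Normal(μ=28, σ=12.2):
E[X] = 28.0000

Y ~ Normal(μ=41, σ=4.8):
E[Y] = 41.0000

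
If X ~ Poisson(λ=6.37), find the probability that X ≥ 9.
0.193219

We have X ~ Poisson(λ=6.37).

For discrete distributions, P(X ≥ 9) = 1 - P(X ≤ 8).

P(X ≤ 8) = 0.806781
P(X ≥ 9) = 1 - 0.806781 = 0.193219

So there's approximately a 19.3% chance that X is at least 9.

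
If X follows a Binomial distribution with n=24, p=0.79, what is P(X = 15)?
0.030257

We have X ~ Binomial(n=24, p=0.79).

For a Binomial distribution, the PMF gives us the probability of each outcome.

Using the PMF formula:
P(X = 15) = 0.030257

Rounded to 4 decimal places: 0.0303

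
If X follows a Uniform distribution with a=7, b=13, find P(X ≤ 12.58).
0.930000

We have X ~ Uniform(a=7, b=13).

The CDF gives us P(X ≤ k).

Using the CDF:
P(X ≤ 12.58) = 0.930000

This means there's approximately a 93.0% chance that X is at most 12.58.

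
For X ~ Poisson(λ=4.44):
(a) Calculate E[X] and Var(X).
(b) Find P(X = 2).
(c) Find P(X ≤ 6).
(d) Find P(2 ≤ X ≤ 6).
(a) E[X] = 4.4400, Var(X) = 4.4400
(b) P(X = 2) = 0.116270
(c) P(X ≤ 6) = 0.838660
(d) P(2 ≤ X ≤ 6) = 0.774490

We have X ~ Poisson(λ=4.44).

(a) Moments:
E[X] = 4.4400
Var(X) = 4.4400
σ = √Var(X) = 2.1071

(b) Point probability using PMF:
P(X = 2) = 0.116270

(c) Cumulative probability using CDF:
P(X ≤ 6) = F(6) = 0.838660

(d) Range probability:
P(2 ≤ X ≤ 6) = P(X ≤ 6) - P(X ≤ 1)
                   = F(6) - F(1)
                   = 0.838660 - 0.064170
                   = 0.774490

This means approximately 77.4% of outcomes fall in the interval [2, 6].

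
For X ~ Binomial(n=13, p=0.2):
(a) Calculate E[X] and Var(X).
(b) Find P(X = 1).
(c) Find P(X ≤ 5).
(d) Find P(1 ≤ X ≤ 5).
(a) E[X] = 2.6000, Var(X) = 2.0800
(b) P(X = 1) = 0.178671
(c) P(X ≤ 5) = 0.969965
(d) P(1 ≤ X ≤ 5) = 0.914989

We have X ~ Binomial(n=13, p=0.2).

(a) Moments:
E[X] = 2.6000
Var(X) = 2.0800
σ = √Var(X) = 1.4422

(b) Point probability using PMF:
P(X = 1) = 0.178671

(c) Cumulative probability using CDF:
P(X ≤ 5) = F(5) = 0.969965

(d) Range probability:
P(1 ≤ X ≤ 5) = P(X ≤ 5) - P(X ≤ 0)
                   = F(5) - F(0)
                   = 0.969965 - 0.054976
                   = 0.914989

This means approximately 91.5% of outcomes fall in the interval [1, 5].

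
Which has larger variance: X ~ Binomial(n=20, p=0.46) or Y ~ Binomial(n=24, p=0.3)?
Y has larger variance (5.0400 > 4.9680)

Compute the variance for each distribution:

X ~ Binomial(n=20, p=0.46):
Var(X) = 4.9680

Y ~ Binomial(n=24, p=0.3):
Var(Y) = 5.0400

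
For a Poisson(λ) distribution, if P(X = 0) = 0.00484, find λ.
λ = 5.3308

For a Poisson(λ) distribution, the PMF at 0 is:
P(X = 0) = λ^0 e^(-λ) / 0! = e^(-λ)

Given P(X = 0) = 0.00484:
e^(-λ) = 0.00484
-λ = ln(0.00484)
λ = -ln(0.00484) = 5.3308

Verification: e^(-5.3308) = 0.00484 ✓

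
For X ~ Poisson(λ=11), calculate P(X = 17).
0.023734

We have X ~ Poisson(λ=11).

For a Poisson distribution, the PMF gives us the probability of each outcome.

Using the PMF formula:
P(X = 17) = 0.023734

Rounded to 4 decimal places: 0.0237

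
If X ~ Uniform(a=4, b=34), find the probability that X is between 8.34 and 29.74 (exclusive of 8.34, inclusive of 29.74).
0.713333

We have X ~ Uniform(a=4, b=34).

To find P(8.34 < X ≤ 29.74), we use:
P(8.34 < X ≤ 29.74) = P(X ≤ 29.74) - P(X ≤ 8.34)
                 = F(29.74) - F(8.34)
                 = 0.858000 - 0.144667
                 = 0.713333

So there's approximately a 71.3% chance that X falls in this range.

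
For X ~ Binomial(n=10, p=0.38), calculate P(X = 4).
0.248716

We have X ~ Binomial(n=10, p=0.38).

For a Binomial distribution, the PMF gives us the probability of each outcome.

Using the PMF formula:
P(X = 4) = 0.248716

Rounded to 4 decimal places: 0.2487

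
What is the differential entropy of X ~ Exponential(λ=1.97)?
0.3220 nats

We have X ~ Exponential(λ=1.97).

The differential entropy measures the uncertainty or information content of the distribution.

For an Exponential distribution with λ=1.97:
h(X) = 0.3220 nats

(In bits, this would be 0.4645 bits.)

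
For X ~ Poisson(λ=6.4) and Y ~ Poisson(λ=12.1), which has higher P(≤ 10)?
X has higher probability (P(X ≤ 10) = 0.9386 > P(Y ≤ 10) = 0.3368)

Compute P(≤ 10) for each distribution:

X ~ Poisson(λ=6.4):
P(X ≤ 10) = 0.9386

Y ~ Poisson(λ=12.1):
P(Y ≤ 10) = 0.3368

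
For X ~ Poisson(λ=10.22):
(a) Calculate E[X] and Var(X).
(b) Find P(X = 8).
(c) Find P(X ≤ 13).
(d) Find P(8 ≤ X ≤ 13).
(a) E[X] = 10.2200, Var(X) = 10.2200
(b) P(X = 8) = 0.107547
(c) P(X ≤ 13) = 0.847901
(d) P(8 ≤ X ≤ 13) = 0.646847

We have X ~ Poisson(λ=10.22).

(a) Moments:
E[X] = 10.2200
Var(X) = 10.2200
σ = √Var(X) = 3.1969

(b) Point probability using PMF:
P(X = 8) = 0.107547

(c) Cumulative probability using CDF:
P(X ≤ 13) = F(13) = 0.847901

(d) Range probability:
P(8 ≤ X ≤ 13) = P(X ≤ 13) - P(X ≤ 7)
                   = F(13) - F(7)
                   = 0.847901 - 0.201054
                   = 0.646847

This means approximately 64.7% of outcomes fall in the interval [8, 13].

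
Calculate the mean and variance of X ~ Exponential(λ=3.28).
E[X] = 0.3049, Var(X) = 0.0930

We have X ~ Exponential(λ=3.28).

For an Exponential distribution with λ=3.28:

Expected value:
E[X] = 0.3049

Variance:
Var(X) = 0.0930

Standard deviation:
σ = √Var(X) = 0.3049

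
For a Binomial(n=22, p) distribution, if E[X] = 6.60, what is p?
p = 0.3

For a Binomial(n, p) distribution:
E[X] = n × p

Given n = 22 and E[X] = 6.60:
6.60 = 22 × p
p = 6.60 / 22 = 0.3

Verification: Binomial(22, 0.3) has E[X] = 6.60 ✓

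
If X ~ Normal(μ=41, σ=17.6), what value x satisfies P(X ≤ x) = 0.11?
19.4131

We have X ~ Normal(μ=41, σ=17.6).

We want to find x such that P(X ≤ x) = 0.11.

This is the 11th percentile, which means 11% of values fall below this point.

Using the inverse CDF (quantile function):
x = F⁻¹(0.11) = 19.4131

Verification: P(X ≤ 19.4131) = 0.11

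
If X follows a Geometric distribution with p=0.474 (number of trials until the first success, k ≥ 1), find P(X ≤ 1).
0.474000

We have X ~ Geometric(p=0.474) (number of trials until the first success, k ≥ 1).

The CDF gives us P(X ≤ k).

Using the CDF:
P(X ≤ 1) = 0.474000

This means there's approximately a 47.4% chance that X is at most 1.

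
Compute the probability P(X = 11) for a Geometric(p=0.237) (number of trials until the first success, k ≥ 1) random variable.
0.015849

We have X ~ Geometric(p=0.237) (number of trials until the first success, k ≥ 1).

For a Geometric distribution, the PMF gives us the probability of each outcome.

Using the PMF formula:
P(X = 11) = 0.015849

Rounded to 4 decimal places: 0.0158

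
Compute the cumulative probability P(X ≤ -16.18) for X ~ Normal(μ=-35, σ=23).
0.793396

We have X ~ Normal(μ=-35, σ=23).

The CDF gives us P(X ≤ k).

Using the CDF:
P(X ≤ -16.18) = 0.793396

This means there's approximately a 79.3% chance that X is at most -16.18.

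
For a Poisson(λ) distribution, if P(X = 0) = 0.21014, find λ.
λ = 1.5600

For a Poisson(λ) distribution, the PMF at 0 is:
P(X = 0) = λ^0 e^(-λ) / 0! = e^(-λ)

Given P(X = 0) = 0.21014:
e^(-λ) = 0.21014
-λ = ln(0.21014)
λ = -ln(0.21014) = 1.5600

Verification: e^(-1.5600) = 0.21014 ✓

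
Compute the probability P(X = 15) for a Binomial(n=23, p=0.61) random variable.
0.158102

We have X ~ Binomial(n=23, p=0.61).

For a Binomial distribution, the PMF gives us the probability of each outcome.

Using the PMF formula:
P(X = 15) = 0.158102

Rounded to 4 decimal places: 0.1581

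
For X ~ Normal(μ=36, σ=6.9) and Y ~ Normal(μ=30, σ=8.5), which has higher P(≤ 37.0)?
Y has higher probability (P(Y ≤ 37.0) = 0.7949 > P(X ≤ 37.0) = 0.5576)

Compute P(≤ 37.0) for each distribution:

X ~ Normal(μ=36, σ=6.9):
P(X ≤ 37.0) = 0.5576

Y ~ Normal(μ=30, σ=8.5):
P(Y ≤ 37.0) = 0.7949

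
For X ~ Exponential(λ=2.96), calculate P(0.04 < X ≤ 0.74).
0.776469

We have X ~ Exponential(λ=2.96).

To find P(0.04 < X ≤ 0.74), we use:
P(0.04 < X ≤ 0.74) = P(X ≤ 0.74) - P(X ≤ 0.04)
                 = F(0.74) - F(0.04)
                 = 0.888128 - 0.111659
                 = 0.776469

So there's approximately a 77.6% chance that X falls in this range.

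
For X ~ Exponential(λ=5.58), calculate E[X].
0.1792

We have X ~ Exponential(λ=5.58).

For an Exponential distribution with λ=5.58:
E[X] = 0.1792

This is the expected (average) value of X.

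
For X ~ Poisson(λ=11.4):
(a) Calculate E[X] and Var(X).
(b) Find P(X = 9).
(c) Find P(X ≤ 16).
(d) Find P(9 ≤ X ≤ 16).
(a) E[X] = 11.4000, Var(X) = 11.4000
(b) P(X = 9) = 0.100328
(c) P(X ≤ 16) = 0.928043
(d) P(9 ≤ X ≤ 16) = 0.729650

We have X ~ Poisson(λ=11.4).

(a) Moments:
E[X] = 11.4000
Var(X) = 11.4000
σ = √Var(X) = 3.3764

(b) Point probability using PMF:
P(X = 9) = 0.100328

(c) Cumulative probability using CDF:
P(X ≤ 16) = F(16) = 0.928043

(d) Range probability:
P(9 ≤ X ≤ 16) = P(X ≤ 16) - P(X ≤ 8)
                   = F(16) - F(8)
                   = 0.928043 - 0.198393
                   = 0.729650

This means approximately 73.0% of outcomes fall in the interval [9, 16].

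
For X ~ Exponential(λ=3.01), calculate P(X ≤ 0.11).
0.281867

We have X ~ Exponential(λ=3.01).

The CDF gives us P(X ≤ k).

Using the CDF:
P(X ≤ 0.11) = 0.281867

This means there's approximately a 28.2% chance that X is at most 0.11.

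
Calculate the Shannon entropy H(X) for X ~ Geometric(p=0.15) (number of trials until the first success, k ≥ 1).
2.8181 nats

We have X ~ Geometric(p=0.15) (number of trials until the first success, k ≥ 1).

The Shannon entropy measures the uncertainty or information content of the distribution.

For a Geometric distribution with p=0.15 (number of trials until the first success, k ≥ 1):
H(X) = 2.8181 nats

(In bits, this would be 4.0656 bits.)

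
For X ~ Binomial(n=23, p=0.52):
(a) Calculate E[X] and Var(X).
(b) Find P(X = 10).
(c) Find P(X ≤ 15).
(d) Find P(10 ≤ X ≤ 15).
(a) E[X] = 11.9600, Var(X) = 5.7408
(b) P(X = 10) = 0.118746
(c) P(X ≤ 15) = 0.931525
(d) P(10 ≤ X ≤ 15) = 0.779218

We have X ~ Binomial(n=23, p=0.52).

(a) Moments:
E[X] = 11.9600
Var(X) = 5.7408
σ = √Var(X) = 2.3960

(b) Point probability using PMF:
P(X = 10) = 0.118746

(c) Cumulative probability using CDF:
P(X ≤ 15) = F(15) = 0.931525

(d) Range probability:
P(10 ≤ X ≤ 15) = P(X ≤ 15) - P(X ≤ 9)
                   = F(15) - F(9)
                   = 0.931525 - 0.152307
                   = 0.779218

This means approximately 77.9% of outcomes fall in the interval [10, 15].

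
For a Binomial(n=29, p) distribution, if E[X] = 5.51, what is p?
p = 0.19

For a Binomial(n, p) distribution:
E[X] = n × p

Given n = 29 and E[X] = 5.51:
5.51 = 29 × p
p = 5.51 / 29 = 0.19

Verification: Binomial(29, 0.19) has E[X] = 5.51 ✓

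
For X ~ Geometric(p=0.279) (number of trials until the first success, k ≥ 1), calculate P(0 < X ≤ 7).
0.898715

We have X ~ Geometric(p=0.279) (number of trials until the first success, k ≥ 1).

To find P(0 < X ≤ 7), we use:
P(0 < X ≤ 7) = P(X ≤ 7) - P(X ≤ 0)
                 = F(7) - F(0)
                 = 0.898715 - 0.000000
                 = 0.898715

So there's approximately a 89.9% chance that X falls in this range.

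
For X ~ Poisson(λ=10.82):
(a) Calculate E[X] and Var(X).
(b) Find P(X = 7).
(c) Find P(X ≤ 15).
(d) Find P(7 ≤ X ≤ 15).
(a) E[X] = 10.8200, Var(X) = 10.8200
(b) P(X = 7) = 0.068880
(c) P(X ≤ 15) = 0.916686
(d) P(7 ≤ X ≤ 15) = 0.830365

We have X ~ Poisson(λ=10.82).

(a) Moments:
E[X] = 10.8200
Var(X) = 10.8200
σ = √Var(X) = 3.2894

(b) Point probability using PMF:
P(X = 7) = 0.068880

(c) Cumulative probability using CDF:
P(X ≤ 15) = F(15) = 0.916686

(d) Range probability:
P(7 ≤ X ≤ 15) = P(X ≤ 15) - P(X ≤ 6)
                   = F(15) - F(6)
                   = 0.916686 - 0.086320
                   = 0.830365

This means approximately 83.0% of outcomes fall in the interval [7, 15].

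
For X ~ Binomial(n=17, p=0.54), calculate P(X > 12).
0.050466

We have X ~ Binomial(n=17, p=0.54).

P(X > 12) = 1 - P(X ≤ 12)
                = 1 - F(12)
                = 1 - 0.949534
                = 0.050466

So there's approximately a 5.0% chance that X exceeds 12.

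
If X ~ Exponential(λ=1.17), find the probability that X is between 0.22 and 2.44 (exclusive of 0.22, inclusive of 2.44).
0.715492

We have X ~ Exponential(λ=1.17).

To find P(0.22 < X ≤ 2.44), we use:
P(0.22 < X ≤ 2.44) = P(X ≤ 2.44) - P(X ≤ 0.22)
                 = F(2.44) - F(0.22)
                 = 0.942433 - 0.226941
                 = 0.715492

So there's approximately a 71.5% chance that X falls in this range.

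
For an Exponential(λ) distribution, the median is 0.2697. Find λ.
λ = 2.5701

For X ~ Exponential(λ), the CDF is F(x) = 1 - e^(-λx).
The median m satisfies F(m) = 0.5:
1 - e^(-λm) = 0.5
e^(-λm) = 0.5
λm = ln(2)
m = ln(2) / λ

Given m = 0.2697:
λ = ln(2) / 0.2697 = 0.693147 / 0.2697 = 2.5701

Verification: ln(2) / 2.5701 = 0.2697 ✓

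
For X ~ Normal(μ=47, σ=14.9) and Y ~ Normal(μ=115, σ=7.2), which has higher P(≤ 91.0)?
X has higher probability (P(X ≤ 91.0) = 0.9984 > P(Y ≤ 91.0) = 0.0004)

Compute P(≤ 91.0) for each distribution:

X ~ Normal(μ=47, σ=14.9):
P(X ≤ 91.0) = 0.9984

Y ~ Normal(μ=115, σ=7.2):
P(Y ≤ 91.0) = 0.0004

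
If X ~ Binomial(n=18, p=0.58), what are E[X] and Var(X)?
E[X] = 10.4400, Var(X) = 4.3848

We have X ~ Binomial(n=18, p=0.58).

For a Binomial distribution with n=18, p=0.58:

Expected value:
E[X] = 10.4400

Variance:
Var(X) = 4.3848

Standard deviation:
σ = √Var(X) = 2.0940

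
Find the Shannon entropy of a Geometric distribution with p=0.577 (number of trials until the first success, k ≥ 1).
1.1807 nats

We have X ~ Geometric(p=0.577) (number of trials until the first success, k ≥ 1).

The Shannon entropy measures the uncertainty or information content of the distribution.

For a Geometric distribution with p=0.577 (number of trials until the first success, k ≥ 1):
H(X) = 1.1807 nats

(In bits, this would be 1.7033 bits.)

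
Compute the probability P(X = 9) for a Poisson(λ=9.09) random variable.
0.131697

We have X ~ Poisson(λ=9.09).

For a Poisson distribution, the PMF gives us the probability of each outcome.

Using the PMF formula:
P(X = 9) = 0.131697

Rounded to 4 decimal places: 0.1317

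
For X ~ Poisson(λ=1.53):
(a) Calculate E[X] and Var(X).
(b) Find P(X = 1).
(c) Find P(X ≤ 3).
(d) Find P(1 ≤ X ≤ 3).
(a) E[X] = 1.5300, Var(X) = 1.5300
(b) P(X = 1) = 0.331300
(c) P(X ≤ 3) = 0.930536
(d) P(1 ≤ X ≤ 3) = 0.714000

We have X ~ Poisson(λ=1.53).

(a) Moments:
E[X] = 1.5300
Var(X) = 1.5300
σ = √Var(X) = 1.2369

(b) Point probability using PMF:
P(X = 1) = 0.331300

(c) Cumulative probability using CDF:
P(X ≤ 3) = F(3) = 0.930536

(d) Range probability:
P(1 ≤ X ≤ 3) = P(X ≤ 3) - P(X ≤ 0)
                   = F(3) - F(0)
                   = 0.930536 - 0.216536
                   = 0.714000

This means approximately 71.4% of outcomes fall in the interval [1, 3].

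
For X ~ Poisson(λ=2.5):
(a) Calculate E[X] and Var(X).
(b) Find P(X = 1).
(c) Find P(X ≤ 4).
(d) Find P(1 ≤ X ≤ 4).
(a) E[X] = 2.5000, Var(X) = 2.5000
(b) P(X = 1) = 0.205212
(c) P(X ≤ 4) = 0.891178
(d) P(1 ≤ X ≤ 4) = 0.809093

We have X ~ Poisson(λ=2.5).

(a) Moments:
E[X] = 2.5000
Var(X) = 2.5000
σ = √Var(X) = 1.5811

(b) Point probability using PMF:
P(X = 1) = 0.205212

(c) Cumulative probability using CDF:
P(X ≤ 4) = F(4) = 0.891178

(d) Range probability:
P(1 ≤ X ≤ 4) = P(X ≤ 4) - P(X ≤ 0)
                   = F(4) - F(0)
                   = 0.891178 - 0.082085
                   = 0.809093

This means approximately 80.9% of outcomes fall in the interval [1, 4].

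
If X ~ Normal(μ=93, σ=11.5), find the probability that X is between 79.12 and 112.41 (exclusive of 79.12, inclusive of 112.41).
0.840553

We have X ~ Normal(μ=93, σ=11.5).

To find P(79.12 < X ≤ 112.41), we use:
P(79.12 < X ≤ 112.41) = P(X ≤ 112.41) - P(X ≤ 79.12)
                 = F(112.41) - F(79.12)
                 = 0.954278 - 0.113724
                 = 0.840553

So there's approximately a 84.1% chance that X falls in this range.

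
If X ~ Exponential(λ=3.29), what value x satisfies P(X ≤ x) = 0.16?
0.0530

We have X ~ Exponential(λ=3.29).

We want to find x such that P(X ≤ x) = 0.16.

This is the 16th percentile, which means 16% of values fall below this point.

Using the inverse CDF (quantile function):
x = F⁻¹(0.16) = 0.0530

Verification: P(X ≤ 0.0530) = 0.16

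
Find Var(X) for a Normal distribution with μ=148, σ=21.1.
445.2100

We have X ~ Normal(μ=148, σ=21.1).

For a Normal distribution with μ=148, σ=21.1:
Var(X) = 445.2100

The variance measures the spread of the distribution around the mean.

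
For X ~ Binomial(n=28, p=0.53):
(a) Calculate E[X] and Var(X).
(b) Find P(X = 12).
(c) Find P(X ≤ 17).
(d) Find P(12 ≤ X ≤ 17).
(a) E[X] = 14.8400, Var(X) = 6.9748
(b) P(X = 12) = 0.084735
(c) P(X ≤ 17) = 0.843068
(d) P(12 ≤ X ≤ 17) = 0.740050

We have X ~ Binomial(n=28, p=0.53).

(a) Moments:
E[X] = 14.8400
Var(X) = 6.9748
σ = √Var(X) = 2.6410

(b) Point probability using PMF:
P(X = 12) = 0.084735

(c) Cumulative probability using CDF:
P(X ≤ 17) = F(17) = 0.843068

(d) Range probability:
P(12 ≤ X ≤ 17) = P(X ≤ 17) - P(X ≤ 11)
                   = F(17) - F(11)
                   = 0.843068 - 0.103018
                   = 0.740050

This means approximately 74.0% of outcomes fall in the interval [12, 17].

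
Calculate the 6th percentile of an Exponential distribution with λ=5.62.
0.0110

We have X ~ Exponential(λ=5.62).

We want to find x such that P(X ≤ x) = 0.06.

This is the 6th percentile, which means 6% of values fall below this point.

Using the inverse CDF (quantile function):
x = F⁻¹(0.06) = 0.0110

Verification: P(X ≤ 0.0110) = 0.06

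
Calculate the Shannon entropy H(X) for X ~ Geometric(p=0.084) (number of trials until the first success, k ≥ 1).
3.4337 nats

We have X ~ Geometric(p=0.084) (number of trials until the first success, k ≥ 1).

The Shannon entropy measures the uncertainty or information content of the distribution.

For a Geometric distribution with p=0.084 (number of trials until the first success, k ≥ 1):
H(X) = 3.4337 nats

(In bits, this would be 4.9538 bits.)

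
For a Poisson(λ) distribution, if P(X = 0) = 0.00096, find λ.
λ = 6.9486

For a Poisson(λ) distribution, the PMF at 0 is:
P(X = 0) = λ^0 e^(-λ) / 0! = e^(-λ)

Given P(X = 0) = 0.00096:
e^(-λ) = 0.00096
-λ = ln(0.00096)
λ = -ln(0.00096) = 6.9486

Verification: e^(-6.9486) = 0.00096 ✓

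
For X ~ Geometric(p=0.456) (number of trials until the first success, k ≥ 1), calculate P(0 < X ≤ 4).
0.912422

We have X ~ Geometric(p=0.456) (number of trials until the first success, k ≥ 1).

To find P(0 < X ≤ 4), we use:
P(0 < X ≤ 4) = P(X ≤ 4) - P(X ≤ 0)
                 = F(4) - F(0)
                 = 0.912422 - 0.000000
                 = 0.912422

So there's approximately a 91.2% chance that X falls in this range.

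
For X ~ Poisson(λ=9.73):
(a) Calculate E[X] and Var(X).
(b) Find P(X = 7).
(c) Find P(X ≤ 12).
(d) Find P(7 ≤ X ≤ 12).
(a) E[X] = 9.7300, Var(X) = 9.7300
(b) P(X = 7) = 0.097426
(c) P(X ≤ 12) = 0.816432
(d) P(7 ≤ X ≤ 12) = 0.668326

We have X ~ Poisson(λ=9.73).

(a) Moments:
E[X] = 9.7300
Var(X) = 9.7300
σ = √Var(X) = 3.1193

(b) Point probability using PMF:
P(X = 7) = 0.097426

(c) Cumulative probability using CDF:
P(X ≤ 12) = F(12) = 0.816432

(d) Range probability:
P(7 ≤ X ≤ 12) = P(X ≤ 12) - P(X ≤ 6)
                   = F(12) - F(6)
                   = 0.816432 - 0.148106
                   = 0.668326

This means approximately 66.8% of outcomes fall in the interval [7, 12].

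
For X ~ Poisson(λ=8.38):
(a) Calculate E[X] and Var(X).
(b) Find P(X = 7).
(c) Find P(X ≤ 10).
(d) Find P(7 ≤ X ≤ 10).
(a) E[X] = 8.3800, Var(X) = 8.3800
(b) P(X = 7) = 0.132096
(c) P(X ≤ 10) = 0.776465
(d) P(7 ≤ X ≤ 10) = 0.507272

We have X ~ Poisson(λ=8.38).

(a) Moments:
E[X] = 8.3800
Var(X) = 8.3800
σ = √Var(X) = 2.8948

(b) Point probability using PMF:
P(X = 7) = 0.132096

(c) Cumulative probability using CDF:
P(X ≤ 10) = F(10) = 0.776465

(d) Range probability:
P(7 ≤ X ≤ 10) = P(X ≤ 10) - P(X ≤ 6)
                   = F(10) - F(6)
                   = 0.776465 - 0.269193
                   = 0.507272

This means approximately 50.7% of outcomes fall in the interval [7, 10].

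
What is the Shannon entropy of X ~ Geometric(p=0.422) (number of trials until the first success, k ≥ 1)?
1.6136 nats

We have X ~ Geometric(p=0.422) (number of trials until the first success, k ≥ 1).

The Shannon entropy measures the uncertainty or information content of the distribution.

For a Geometric distribution with p=0.422 (number of trials until the first success, k ≥ 1):
H(X) = 1.6136 nats

(In bits, this would be 2.3279 bits.)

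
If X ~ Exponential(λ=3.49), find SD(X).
0.2865

We have X ~ Exponential(λ=3.49).

For an Exponential distribution with λ=3.49:
σ = √Var(X) = 0.2865

The standard deviation is the square root of the variance.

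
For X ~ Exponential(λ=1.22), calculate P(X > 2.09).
0.078097

We have X ~ Exponential(λ=1.22).

P(X > 2.09) = 1 - P(X ≤ 2.09)
                = 1 - F(2.09)
                = 1 - 0.921903
                = 0.078097

So there's approximately a 7.8% chance that X exceeds 2.09.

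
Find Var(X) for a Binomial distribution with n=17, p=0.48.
4.2432

We have X ~ Binomial(n=17, p=0.48).

For a Binomial distribution with n=17, p=0.48:
Var(X) = 4.2432

The variance measures the spread of the distribution around the mean.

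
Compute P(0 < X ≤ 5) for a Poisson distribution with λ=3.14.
0.858032

We have X ~ Poisson(λ=3.14).

To find P(0 < X ≤ 5), we use:
P(0 < X ≤ 5) = P(X ≤ 5) - P(X ≤ 0)
                 = F(5) - F(0)
                 = 0.901315 - 0.043283
                 = 0.858032

So there's approximately a 85.8% chance that X falls in this range.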